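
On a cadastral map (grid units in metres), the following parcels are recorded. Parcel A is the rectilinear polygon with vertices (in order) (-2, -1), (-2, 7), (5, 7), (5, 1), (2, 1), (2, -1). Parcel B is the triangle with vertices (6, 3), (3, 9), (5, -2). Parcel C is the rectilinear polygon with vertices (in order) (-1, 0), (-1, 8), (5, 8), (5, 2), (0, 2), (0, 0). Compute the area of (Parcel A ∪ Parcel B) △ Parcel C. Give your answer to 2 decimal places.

28.00

|Parcel A ∪ Parcel B| = 54.9545.
|(Parcel A ∪ Parcel B) ∩ Parcel C| = 32.4773.
|(Parcel A ∪ Parcel B) △ Parcel C| = 54.9545 + 38 − 64.9545 = 28.00.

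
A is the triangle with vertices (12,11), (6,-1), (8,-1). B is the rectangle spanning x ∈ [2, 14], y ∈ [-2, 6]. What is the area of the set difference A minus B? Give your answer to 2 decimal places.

2.08

|A| = 12, |A∩B| = 9.9167.
|A ∖ B| = |A| − |A∩B| = 12 − 9.9167 = 2.08.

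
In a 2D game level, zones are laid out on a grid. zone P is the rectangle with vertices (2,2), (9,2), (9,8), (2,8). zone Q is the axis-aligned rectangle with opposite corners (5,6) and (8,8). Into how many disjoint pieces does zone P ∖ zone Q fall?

zone P ∖ zone Q is a single connected region.

1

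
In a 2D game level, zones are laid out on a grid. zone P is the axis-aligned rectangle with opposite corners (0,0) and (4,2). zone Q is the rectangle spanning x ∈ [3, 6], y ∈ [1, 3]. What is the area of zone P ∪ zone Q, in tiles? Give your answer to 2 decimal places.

By inclusion–exclusion:
Individual areas: |zone P| = 8, |zone Q| = 6.
|zone P∩zone Q|: x∈[3,4], y∈[1,2] → 1·1 = 1.
|zone P ∪ zone Q| = 14 − 1 = 13.00.

13.00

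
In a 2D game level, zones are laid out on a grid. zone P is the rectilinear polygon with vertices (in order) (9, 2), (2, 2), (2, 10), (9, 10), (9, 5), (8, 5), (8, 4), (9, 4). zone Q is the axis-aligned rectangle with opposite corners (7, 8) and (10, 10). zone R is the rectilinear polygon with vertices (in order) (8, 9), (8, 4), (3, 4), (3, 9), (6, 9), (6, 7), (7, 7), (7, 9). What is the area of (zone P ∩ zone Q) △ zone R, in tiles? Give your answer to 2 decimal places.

|zone P ∩ zone Q| = 4.
|(zone P ∩ zone Q) ∩ zone R| = 1.
|(zone P ∩ zone Q) △ zone R| = 4 + 23 − 2 = 25.00.

25.00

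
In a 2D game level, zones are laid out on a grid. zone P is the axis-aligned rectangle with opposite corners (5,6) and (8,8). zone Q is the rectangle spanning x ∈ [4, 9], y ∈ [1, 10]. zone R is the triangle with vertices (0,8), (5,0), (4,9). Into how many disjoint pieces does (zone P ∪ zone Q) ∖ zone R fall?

2

(zone P ∪ zone Q) ∖ zone R splits into 2 disjoint pieces (area 0.1125, area 41.4444).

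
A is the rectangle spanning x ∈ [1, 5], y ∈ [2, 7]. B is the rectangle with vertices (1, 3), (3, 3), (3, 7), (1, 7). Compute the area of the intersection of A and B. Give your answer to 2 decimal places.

8.00

|A∩B|: x∈[1,3], y∈[3,7] → 2·4 = 8.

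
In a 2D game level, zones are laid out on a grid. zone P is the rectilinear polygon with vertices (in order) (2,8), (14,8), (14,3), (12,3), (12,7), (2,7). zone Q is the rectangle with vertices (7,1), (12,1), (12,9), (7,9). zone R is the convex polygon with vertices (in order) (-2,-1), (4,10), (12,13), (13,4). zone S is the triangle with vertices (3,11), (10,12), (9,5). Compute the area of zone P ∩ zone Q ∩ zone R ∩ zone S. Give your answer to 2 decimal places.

2.36

The intersection is the polygon with vertices (7,7), (7,8), (9.429,8), (9.286,7).
By the shoelace formula its area is 2.36.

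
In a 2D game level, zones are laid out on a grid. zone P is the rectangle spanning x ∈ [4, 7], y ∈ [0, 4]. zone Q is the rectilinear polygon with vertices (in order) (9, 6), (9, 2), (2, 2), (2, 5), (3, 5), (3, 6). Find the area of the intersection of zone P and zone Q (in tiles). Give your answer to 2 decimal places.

6.00

The intersection is the polygon with vertices (4,4), (7,4), (7,2), (4,2).
By the shoelace formula its area is 6.00.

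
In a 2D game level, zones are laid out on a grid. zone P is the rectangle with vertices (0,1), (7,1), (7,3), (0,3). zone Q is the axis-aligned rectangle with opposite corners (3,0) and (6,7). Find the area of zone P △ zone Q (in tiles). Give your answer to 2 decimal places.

|zone P∩zone Q|: x∈[3,6], y∈[1,3] → 3·2 = 6.
|zone P △ zone Q| = |zone P| + |zone Q| − 2·|zone P∩zone Q| = 14 + 21 − 12 = 23.00.

23.00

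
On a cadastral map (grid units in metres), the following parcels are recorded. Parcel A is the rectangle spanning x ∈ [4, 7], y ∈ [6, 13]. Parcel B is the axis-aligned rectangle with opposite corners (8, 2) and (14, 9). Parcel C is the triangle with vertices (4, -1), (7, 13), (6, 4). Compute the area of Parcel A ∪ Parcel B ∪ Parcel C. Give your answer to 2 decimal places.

66.97

By inclusion–exclusion:
Individual areas: |Parcel A| = 21, |Parcel B| = 42, |Parcel C| = 6.5.
|Parcel A∩Parcel B| = 0 (no overlap).
|Parcel A∩Parcel C| = 2.5278.
|Parcel B∩Parcel C| = 0.
|Parcel A∩Parcel B∩Parcel C| = 0.
|Parcel A ∪ Parcel B ∪ Parcel C| = 69.5 − 2.5278 + 0 = 66.97.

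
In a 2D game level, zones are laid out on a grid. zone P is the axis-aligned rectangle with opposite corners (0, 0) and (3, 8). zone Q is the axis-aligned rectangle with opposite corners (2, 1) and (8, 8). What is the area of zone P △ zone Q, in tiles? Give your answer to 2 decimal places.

52.00

|zone P∩zone Q|: x∈[2,3], y∈[1,8] → 1·7 = 7.
|zone P △ zone Q| = |zone P| + |zone Q| − 2·|zone P∩zone Q| = 24 + 42 − 14 = 52.00.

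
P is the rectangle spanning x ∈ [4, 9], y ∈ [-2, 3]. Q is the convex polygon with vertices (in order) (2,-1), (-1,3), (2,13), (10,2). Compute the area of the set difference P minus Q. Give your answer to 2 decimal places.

|P| = 25, |P∩Q| = 11.5625.
|P ∖ Q| = |P| − |P∩Q| = 25 − 11.5625 = 13.44.

13.44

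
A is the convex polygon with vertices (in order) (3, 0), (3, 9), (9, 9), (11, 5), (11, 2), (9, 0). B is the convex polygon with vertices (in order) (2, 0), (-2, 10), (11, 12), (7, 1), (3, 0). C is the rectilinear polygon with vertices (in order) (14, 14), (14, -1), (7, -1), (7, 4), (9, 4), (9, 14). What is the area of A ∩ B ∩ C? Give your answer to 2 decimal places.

2.29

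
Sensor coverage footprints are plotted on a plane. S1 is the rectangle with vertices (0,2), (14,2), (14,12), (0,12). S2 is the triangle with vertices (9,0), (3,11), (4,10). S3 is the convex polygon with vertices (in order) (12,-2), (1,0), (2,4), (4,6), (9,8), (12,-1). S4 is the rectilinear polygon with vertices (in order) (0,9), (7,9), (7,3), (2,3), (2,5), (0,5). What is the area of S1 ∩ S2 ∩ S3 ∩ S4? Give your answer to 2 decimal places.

The intersection is the polygon with vertices (5.667,6.667), (7,4), (7,3.667), (5.418,6.567).
By the shoelace formula its area is 0.66.

0.66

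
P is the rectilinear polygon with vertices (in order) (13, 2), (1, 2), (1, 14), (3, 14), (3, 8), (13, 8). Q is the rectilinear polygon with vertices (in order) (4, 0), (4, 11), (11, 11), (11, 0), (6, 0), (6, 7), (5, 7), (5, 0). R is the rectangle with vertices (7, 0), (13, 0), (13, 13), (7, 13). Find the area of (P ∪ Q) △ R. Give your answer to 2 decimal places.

83.00

|P ∪ Q| = 117.
|(P ∪ Q) ∩ R| = 56.
|(P ∪ Q) △ R| = 117 + 78 − 112 = 83.00.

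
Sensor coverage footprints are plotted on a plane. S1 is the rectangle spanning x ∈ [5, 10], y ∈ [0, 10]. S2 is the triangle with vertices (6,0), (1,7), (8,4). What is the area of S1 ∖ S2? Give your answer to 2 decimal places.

|S1| = 50, |S1∩S2| = 9.2286.
|S1 ∖ S2| = |S1| − |S1∩S2| = 50 − 9.2286 = 40.77.

40.77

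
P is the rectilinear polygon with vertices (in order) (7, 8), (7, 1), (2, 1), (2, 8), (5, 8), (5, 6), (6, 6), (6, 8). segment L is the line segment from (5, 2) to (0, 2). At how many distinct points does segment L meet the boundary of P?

1

The segment meets the boundary at (2,2).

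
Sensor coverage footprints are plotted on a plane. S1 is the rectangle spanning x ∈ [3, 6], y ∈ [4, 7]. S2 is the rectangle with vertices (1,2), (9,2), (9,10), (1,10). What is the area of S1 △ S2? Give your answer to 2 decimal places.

|S1∩S2|: x∈[3,6], y∈[4,7] → 3·3 = 9.
|S1 △ S2| = |S1| + |S2| − 2·|S1∩S2| = 9 + 64 − 18 = 55.00.

55.00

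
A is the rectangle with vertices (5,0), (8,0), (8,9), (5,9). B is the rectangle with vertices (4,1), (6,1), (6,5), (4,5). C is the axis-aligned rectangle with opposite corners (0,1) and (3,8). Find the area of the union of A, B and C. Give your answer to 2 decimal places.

By inclusion–exclusion:
Individual areas: |A| = 27, |B| = 8, |C| = 21.
|A∩B|: x∈[5,6], y∈[1,5] → 1·4 = 4.
|A∩C| = 0 (no overlap).
|B∩C| = 0 (no overlap).
|A∩B∩C| = 0.
|A ∪ B ∪ C| = 56 − 4 + 0 = 52.00.

52.00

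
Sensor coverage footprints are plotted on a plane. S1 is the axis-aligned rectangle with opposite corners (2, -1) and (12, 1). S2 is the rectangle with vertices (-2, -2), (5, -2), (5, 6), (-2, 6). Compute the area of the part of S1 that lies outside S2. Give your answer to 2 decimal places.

|S1∩S2|: x∈[2,5], y∈[-1,1] → 3·2 = 6.
|S1| = 20.
|S1 ∖ S2| = |S1| − |S1∩S2| = 20 − 6 = 14.00.

14.00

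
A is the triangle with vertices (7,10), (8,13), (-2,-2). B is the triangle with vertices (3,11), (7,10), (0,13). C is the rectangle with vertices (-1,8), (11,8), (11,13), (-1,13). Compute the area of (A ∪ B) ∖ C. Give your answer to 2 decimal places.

|A ∪ B| = 9.9405.
|(A ∪ B) ∩ C| = 5.7738.
|(A ∪ B) ∖ C| = 9.9405 − 5.7738 = 4.17.

4.17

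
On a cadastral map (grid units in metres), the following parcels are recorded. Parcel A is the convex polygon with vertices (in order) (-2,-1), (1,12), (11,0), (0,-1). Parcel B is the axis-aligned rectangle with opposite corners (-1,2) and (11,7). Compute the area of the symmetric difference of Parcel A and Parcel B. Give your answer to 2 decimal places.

64.60

|Parcel A| = 84, |Parcel B| = 60, |Parcel A∩Parcel B| = 39.6987.
|Parcel A △ Parcel B| = |Parcel A| + |Parcel B| − 2·|Parcel A∩Parcel B| = 84 + 60 − 79.3974 = 64.60.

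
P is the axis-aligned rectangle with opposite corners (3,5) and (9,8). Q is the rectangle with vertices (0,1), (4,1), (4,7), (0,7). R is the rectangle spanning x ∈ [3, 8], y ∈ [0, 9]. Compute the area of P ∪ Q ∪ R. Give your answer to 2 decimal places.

66.00

By inclusion–exclusion:
Individual areas: |P| = 18, |Q| = 24, |R| = 45.
|P∩Q|: x∈[3,4], y∈[5,7] → 1·2 = 2.
|P∩R|: x∈[3,8], y∈[5,8] → 5·3 = 15.
|Q∩R|: x∈[3,4], y∈[1,7] → 1·6 = 6.
|P∩Q∩R| = 2.
|P ∪ Q ∪ R| = 87 − 23 + 2 = 66.00.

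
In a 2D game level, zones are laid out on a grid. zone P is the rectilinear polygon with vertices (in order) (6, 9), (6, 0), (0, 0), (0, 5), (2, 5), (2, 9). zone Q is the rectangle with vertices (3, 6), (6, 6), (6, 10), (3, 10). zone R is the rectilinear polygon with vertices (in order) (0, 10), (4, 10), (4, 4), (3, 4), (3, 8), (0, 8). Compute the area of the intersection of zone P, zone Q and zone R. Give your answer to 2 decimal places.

The intersection is the polygon with vertices (3,6), (3,8), (3,9), (4,9), (4,6).
By the shoelace formula its area is 3.00.

3.00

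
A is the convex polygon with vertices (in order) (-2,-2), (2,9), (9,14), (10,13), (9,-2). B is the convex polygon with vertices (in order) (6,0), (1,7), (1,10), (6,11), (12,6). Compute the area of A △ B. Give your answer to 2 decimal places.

|A| = 124.5, |B| = 68, |A∩B| = 58.5315.
|A △ B| = |A| + |B| − 2·|A∩B| = 124.5 + 68 − 117.063 = 75.44.

75.44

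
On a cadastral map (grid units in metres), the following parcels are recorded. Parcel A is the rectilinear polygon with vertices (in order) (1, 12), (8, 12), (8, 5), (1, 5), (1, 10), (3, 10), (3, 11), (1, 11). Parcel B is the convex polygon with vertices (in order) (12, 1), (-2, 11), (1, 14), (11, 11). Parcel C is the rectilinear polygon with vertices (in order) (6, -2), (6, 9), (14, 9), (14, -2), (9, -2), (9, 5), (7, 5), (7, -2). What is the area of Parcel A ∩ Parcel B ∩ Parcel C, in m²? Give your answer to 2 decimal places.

7.94

The intersection is the polygon with vertices (8,5), (7,5), (6.4,5), (6,5.286), (6,9), (8,9).
By the shoelace formula its area is 7.94.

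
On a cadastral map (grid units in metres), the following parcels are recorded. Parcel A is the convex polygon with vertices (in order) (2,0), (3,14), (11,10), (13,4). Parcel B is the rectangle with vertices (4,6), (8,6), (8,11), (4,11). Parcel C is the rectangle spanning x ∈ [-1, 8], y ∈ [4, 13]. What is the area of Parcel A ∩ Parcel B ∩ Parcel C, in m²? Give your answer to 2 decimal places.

20.00

The intersection is the polygon with vertices (4,11), (8,11), (8,6), (4,6).
By the shoelace formula its area is 20.00.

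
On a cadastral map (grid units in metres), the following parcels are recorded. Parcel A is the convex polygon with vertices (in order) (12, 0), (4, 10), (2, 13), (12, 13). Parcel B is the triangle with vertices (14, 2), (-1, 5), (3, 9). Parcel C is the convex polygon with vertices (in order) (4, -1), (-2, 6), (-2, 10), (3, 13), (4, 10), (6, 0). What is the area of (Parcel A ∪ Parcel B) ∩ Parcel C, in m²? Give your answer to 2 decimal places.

|Parcel A ∪ Parcel B| = 97.0156.
|(Parcel A ∪ Parcel B) ∩ Parcel C| = 18.91.

18.91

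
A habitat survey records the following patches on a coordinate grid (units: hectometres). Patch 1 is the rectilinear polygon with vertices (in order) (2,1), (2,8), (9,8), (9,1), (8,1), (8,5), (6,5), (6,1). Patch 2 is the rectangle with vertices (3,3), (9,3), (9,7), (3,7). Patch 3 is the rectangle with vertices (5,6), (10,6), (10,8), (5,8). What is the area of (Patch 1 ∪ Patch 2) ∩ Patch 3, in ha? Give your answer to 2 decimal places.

The region (Patch 1 ∪ Patch 2) ∩ Patch 3 is the polygon with vertices (9,8), (9,7), (9,6), (5,6), (5,8).
By the shoelace formula its area is 8.00.

8.00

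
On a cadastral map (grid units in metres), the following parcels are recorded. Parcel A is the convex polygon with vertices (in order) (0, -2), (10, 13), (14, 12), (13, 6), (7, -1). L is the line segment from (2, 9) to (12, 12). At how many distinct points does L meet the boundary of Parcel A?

1

The segment meets the boundary at (8.667,11).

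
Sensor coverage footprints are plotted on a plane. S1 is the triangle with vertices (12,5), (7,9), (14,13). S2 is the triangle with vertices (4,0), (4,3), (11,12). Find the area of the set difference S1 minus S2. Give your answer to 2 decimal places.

|S1| = 24, |S1∩S2| = 1.4368.
|S1 ∖ S2| = |S1| − |S1∩S2| = 24 − 1.4368 = 22.56.

22.56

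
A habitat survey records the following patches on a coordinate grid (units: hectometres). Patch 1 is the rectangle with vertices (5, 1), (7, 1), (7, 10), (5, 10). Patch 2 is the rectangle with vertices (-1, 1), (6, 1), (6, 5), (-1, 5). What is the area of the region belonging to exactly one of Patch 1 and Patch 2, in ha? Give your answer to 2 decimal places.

38.00

|Patch 1∩Patch 2|: x∈[5,6], y∈[1,5] → 1·4 = 4.
|Patch 1 △ Patch 2| = |Patch 1| + |Patch 2| − 2·|Patch 1∩Patch 2| = 18 + 28 − 8 = 38.00.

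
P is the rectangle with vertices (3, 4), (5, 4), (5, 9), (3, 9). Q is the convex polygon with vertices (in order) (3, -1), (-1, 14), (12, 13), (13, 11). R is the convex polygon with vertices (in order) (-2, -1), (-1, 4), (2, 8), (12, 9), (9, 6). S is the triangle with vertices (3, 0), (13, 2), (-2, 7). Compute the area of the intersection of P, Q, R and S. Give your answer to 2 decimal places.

The intersection is the polygon with vertices (5,4), (3,4), (3,5.333), (5,4.667).
By the shoelace formula its area is 2.00.

2.00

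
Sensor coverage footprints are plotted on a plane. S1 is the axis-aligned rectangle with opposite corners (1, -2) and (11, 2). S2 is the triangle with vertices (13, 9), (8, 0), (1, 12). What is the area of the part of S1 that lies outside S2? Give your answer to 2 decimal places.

37.72

|S1| = 40, |S1∩S2| = 2.2778.
|S1 ∖ S2| = |S1| − |S1∩S2| = 40 − 2.2778 = 37.72.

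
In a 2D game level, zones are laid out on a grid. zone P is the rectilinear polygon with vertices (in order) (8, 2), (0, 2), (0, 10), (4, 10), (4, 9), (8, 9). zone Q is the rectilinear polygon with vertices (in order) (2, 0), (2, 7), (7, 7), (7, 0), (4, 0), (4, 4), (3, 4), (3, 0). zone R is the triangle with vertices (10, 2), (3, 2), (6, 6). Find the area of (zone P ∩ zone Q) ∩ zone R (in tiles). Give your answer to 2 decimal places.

8.83

|zone P ∩ zone Q| = 23.
|(zone P ∩ zone Q) ∩ zone R| = 8.83.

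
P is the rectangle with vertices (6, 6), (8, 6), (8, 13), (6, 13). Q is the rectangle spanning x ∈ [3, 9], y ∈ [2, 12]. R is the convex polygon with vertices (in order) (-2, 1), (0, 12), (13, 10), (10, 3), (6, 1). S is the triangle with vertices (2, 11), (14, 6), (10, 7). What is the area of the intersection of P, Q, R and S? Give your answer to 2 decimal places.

0.83

The intersection is the polygon with vertices (6,9.333), (8,8.5), (8,8), (6,9).
By the shoelace formula its area is 0.83.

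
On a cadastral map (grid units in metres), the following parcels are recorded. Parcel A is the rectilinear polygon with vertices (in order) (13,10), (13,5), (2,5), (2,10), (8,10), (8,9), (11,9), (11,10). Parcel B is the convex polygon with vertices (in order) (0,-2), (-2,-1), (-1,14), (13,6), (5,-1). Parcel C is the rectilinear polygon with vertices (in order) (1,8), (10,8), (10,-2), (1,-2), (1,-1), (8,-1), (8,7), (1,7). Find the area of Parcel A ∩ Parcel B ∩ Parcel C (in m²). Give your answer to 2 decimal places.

11.93

The intersection is the polygon with vertices (2,8), (9.5,8), (10,7.714), (10,5), (8,5), (8,7), (2,7).
By the shoelace formula its area is 11.93.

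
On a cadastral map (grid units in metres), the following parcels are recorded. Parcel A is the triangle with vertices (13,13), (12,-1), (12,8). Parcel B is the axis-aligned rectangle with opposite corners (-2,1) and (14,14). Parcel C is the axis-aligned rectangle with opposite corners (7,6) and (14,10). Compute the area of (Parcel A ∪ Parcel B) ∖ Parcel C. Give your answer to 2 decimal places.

180.14

|Parcel A ∪ Parcel B| = 208.1429.
|(Parcel A ∪ Parcel B) ∩ Parcel C| = 28.
|(Parcel A ∪ Parcel B) ∖ Parcel C| = 208.1429 − 28 = 180.14.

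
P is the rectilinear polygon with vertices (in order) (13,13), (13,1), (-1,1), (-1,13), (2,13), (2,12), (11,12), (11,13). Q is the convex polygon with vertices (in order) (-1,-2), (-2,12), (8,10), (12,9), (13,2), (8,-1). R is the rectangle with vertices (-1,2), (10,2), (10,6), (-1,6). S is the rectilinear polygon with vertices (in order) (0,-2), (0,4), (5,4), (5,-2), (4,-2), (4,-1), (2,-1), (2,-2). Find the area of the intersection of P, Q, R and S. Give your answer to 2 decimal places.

The intersection is the polygon with vertices (0,2), (0,4), (5,4), (5,2).
By the shoelace formula its area is 10.00.

10.00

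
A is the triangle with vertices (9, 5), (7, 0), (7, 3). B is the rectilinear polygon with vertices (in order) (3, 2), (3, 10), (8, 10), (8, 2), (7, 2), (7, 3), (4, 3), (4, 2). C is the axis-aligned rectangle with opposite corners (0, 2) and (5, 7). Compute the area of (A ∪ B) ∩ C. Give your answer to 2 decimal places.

The region (A ∪ B) ∩ C is the polygon with vertices (4,3), (4,2), (3,2), (3,7), (5,7), (5,3).
By the shoelace formula its area is 9.00.

9.00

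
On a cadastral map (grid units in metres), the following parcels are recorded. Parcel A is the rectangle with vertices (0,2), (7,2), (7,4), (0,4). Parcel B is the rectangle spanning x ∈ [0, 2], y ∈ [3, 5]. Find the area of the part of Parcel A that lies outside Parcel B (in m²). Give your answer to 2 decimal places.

12.00

|Parcel A∩Parcel B|: x∈[0,2], y∈[3,4] → 2·1 = 2.
|Parcel A| = 14.
|Parcel A ∖ Parcel B| = |Parcel A| − |Parcel A∩Parcel B| = 14 − 2 = 12.00.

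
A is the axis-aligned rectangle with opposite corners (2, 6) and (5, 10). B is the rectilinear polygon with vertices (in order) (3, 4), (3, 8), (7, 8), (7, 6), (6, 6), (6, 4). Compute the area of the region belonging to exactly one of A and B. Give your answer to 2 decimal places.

18.00

|A| = 12, |B| = 14, |A∩B| = 4.
|A △ B| = |A| + |B| − 2·|A∩B| = 12 + 14 − 8 = 18.00.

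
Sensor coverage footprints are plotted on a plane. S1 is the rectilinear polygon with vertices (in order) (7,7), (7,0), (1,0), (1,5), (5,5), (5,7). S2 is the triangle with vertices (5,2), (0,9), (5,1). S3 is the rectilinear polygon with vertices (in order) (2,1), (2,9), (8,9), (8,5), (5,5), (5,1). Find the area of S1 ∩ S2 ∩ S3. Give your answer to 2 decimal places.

1.79

The intersection is the polygon with vertices (5,2), (5,1), (2.5,5), (2.857,5).
By the shoelace formula its area is 1.79.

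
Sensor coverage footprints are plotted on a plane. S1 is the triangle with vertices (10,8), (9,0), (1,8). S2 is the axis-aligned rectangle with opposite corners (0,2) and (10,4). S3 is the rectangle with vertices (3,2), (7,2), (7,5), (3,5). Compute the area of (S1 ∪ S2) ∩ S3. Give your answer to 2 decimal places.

The region (S1 ∪ S2) ∩ S3 is the polygon with vertices (3,2), (3,4), (5,4), (4,5), (7,5), (7,2).
By the shoelace formula its area is 10.50.

10.50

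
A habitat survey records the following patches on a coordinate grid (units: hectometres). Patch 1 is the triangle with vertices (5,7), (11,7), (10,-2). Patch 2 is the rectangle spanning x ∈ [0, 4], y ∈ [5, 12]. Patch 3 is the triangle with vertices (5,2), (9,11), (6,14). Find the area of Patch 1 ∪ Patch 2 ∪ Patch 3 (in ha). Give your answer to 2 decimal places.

72.17

By inclusion–exclusion:
Individual areas: |Patch 1| = 27, |Patch 2| = 28, |Patch 3| = 19.5.
|Patch 1∩Patch 2| = 0.
|Patch 1∩Patch 3| = 2.3333.
|Patch 2∩Patch 3| = 0.
|Patch 1∩Patch 2∩Patch 3| = 0.
|Patch 1 ∪ Patch 2 ∪ Patch 3| = 74.5 − 2.3333 + 0 = 72.17.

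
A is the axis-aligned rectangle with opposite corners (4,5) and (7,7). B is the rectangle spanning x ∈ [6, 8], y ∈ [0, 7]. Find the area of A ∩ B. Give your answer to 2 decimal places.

|A∩B|: x∈[6,7], y∈[5,7] → 1·2 = 2.

2.00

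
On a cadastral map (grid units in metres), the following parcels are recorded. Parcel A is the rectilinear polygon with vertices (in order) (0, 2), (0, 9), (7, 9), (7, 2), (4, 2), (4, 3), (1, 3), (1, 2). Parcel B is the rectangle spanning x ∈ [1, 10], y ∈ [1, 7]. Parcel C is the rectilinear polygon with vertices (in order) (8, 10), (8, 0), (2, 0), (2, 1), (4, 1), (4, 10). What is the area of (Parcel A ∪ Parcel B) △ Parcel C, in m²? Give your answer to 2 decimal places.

|Parcel A ∪ Parcel B| = 73.
|(Parcel A ∪ Parcel B) ∩ Parcel C| = 30.
|(Parcel A ∪ Parcel B) △ Parcel C| = 73 + 42 − 60 = 55.00.

55.00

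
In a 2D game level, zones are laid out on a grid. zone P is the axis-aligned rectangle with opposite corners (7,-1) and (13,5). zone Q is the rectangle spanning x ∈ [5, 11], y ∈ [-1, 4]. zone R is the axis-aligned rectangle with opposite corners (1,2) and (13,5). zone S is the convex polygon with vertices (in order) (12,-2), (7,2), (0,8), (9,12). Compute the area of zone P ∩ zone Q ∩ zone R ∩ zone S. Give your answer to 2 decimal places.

The intersection is the polygon with vertices (11,2), (7,2), (7,4), (10.714,4), (11,2.667).
By the shoelace formula its area is 7.81.

7.81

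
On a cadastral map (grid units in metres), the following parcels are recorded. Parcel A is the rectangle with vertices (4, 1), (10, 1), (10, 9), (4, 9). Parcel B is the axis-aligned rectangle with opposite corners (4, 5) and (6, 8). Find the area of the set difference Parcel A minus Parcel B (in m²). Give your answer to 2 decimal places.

|Parcel A∩Parcel B|: x∈[4,6], y∈[5,8] → 2·3 = 6.
|Parcel A| = 48.
|Parcel A ∖ Parcel B| = |Parcel A| − |Parcel A∩Parcel B| = 48 − 6 = 42.00.

42.00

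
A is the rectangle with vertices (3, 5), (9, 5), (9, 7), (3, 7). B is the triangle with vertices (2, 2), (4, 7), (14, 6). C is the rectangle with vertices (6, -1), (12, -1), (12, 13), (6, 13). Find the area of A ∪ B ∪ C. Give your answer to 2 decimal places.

98.40

By inclusion–exclusion:
Individual areas: |A| = 12, |B| = 26, |C| = 84.
|A∩B| = 9.55.
|A∩C|: x∈[6,9], y∈[5,7] → 3·2 = 6.
|B∩C| = 13.
|A∩B∩C| = 4.95.
|A ∪ B ∪ C| = 122 − 28.55 + 4.95 = 98.40.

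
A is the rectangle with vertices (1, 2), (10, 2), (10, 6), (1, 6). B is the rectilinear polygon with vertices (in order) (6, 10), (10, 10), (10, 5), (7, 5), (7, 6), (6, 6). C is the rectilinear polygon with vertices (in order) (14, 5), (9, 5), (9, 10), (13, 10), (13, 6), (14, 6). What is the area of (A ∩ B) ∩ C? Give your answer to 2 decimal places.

1.00

The region (A ∩ B) ∩ C is the polygon with vertices (9,5), (9,6), (10,6), (10,5).
By the shoelace formula its area is 1.00.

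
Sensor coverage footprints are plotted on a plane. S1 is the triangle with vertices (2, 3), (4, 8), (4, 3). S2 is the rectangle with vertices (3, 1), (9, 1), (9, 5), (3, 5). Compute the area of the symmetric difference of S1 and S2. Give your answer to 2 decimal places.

25.00

|S1| = 5, |S2| = 24, |S1∩S2| = 2.
|S1 △ S2| = |S1| + |S2| − 2·|S1∩S2| = 5 + 24 − 4 = 25.00.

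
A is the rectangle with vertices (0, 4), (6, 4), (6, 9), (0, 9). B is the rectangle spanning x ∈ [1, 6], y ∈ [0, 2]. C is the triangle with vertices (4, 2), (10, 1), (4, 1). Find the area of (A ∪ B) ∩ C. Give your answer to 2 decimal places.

1.67

The region (A ∪ B) ∩ C is the polygon with vertices (6,1), (4,1), (4,2), (6,1.667).
By the shoelace formula its area is 1.67.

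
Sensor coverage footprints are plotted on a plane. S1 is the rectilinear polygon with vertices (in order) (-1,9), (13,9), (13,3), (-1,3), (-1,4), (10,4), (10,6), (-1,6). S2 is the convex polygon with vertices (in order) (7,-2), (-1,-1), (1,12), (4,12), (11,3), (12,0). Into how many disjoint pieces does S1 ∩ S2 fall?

S1 ∩ S2 splits into 2 disjoint pieces (area 21.5769, area 10.9505).

2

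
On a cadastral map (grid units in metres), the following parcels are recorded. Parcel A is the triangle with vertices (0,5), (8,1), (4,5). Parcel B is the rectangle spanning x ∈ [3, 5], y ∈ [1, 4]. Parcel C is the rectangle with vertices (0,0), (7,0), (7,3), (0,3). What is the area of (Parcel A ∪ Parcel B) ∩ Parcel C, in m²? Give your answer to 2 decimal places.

The region (Parcel A ∪ Parcel B) ∩ Parcel C is the polygon with vertices (7,2), (7,1.5), (5,2.5), (5,1), (3,1), (3,3), (6,3).
By the shoelace formula its area is 5.50.

5.50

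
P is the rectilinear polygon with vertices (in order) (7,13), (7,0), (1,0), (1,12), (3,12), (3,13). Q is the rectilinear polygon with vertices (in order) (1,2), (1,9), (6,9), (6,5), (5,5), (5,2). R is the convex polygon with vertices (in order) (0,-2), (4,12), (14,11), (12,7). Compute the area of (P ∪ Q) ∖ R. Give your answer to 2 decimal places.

27.24

|P ∪ Q| = 76.
|(P ∪ Q) ∩ R| = 48.7583.
|(P ∪ Q) ∖ R| = 76 − 48.7583 = 27.24.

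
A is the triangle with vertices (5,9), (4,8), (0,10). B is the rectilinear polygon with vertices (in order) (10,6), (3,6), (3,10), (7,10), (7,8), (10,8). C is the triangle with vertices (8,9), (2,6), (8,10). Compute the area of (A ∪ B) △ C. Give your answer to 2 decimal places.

22.35

|A ∪ B| = 23.35.
|(A ∪ B) ∩ C| = 2.
|(A ∪ B) △ C| = 23.35 + 3 − 4 = 22.35.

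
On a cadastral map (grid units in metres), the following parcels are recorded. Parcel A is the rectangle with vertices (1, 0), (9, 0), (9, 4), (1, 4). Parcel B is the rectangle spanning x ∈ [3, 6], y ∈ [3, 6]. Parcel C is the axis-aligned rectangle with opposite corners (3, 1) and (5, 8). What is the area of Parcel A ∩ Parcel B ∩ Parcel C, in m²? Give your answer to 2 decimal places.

2.00

The intersection is the polygon with vertices (3,3), (3,4), (5,4), (5,3).
By the shoelace formula its area is 2.00.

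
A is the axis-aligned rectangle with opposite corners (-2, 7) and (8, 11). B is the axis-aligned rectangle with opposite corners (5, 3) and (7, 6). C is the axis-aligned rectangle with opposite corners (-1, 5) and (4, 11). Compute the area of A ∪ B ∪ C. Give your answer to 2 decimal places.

By inclusion–exclusion:
Individual areas: |A| = 40, |B| = 6, |C| = 30.
|A∩B| = 0 (no overlap).
|A∩C|: x∈[-1,4], y∈[7,11] → 5·4 = 20.
|B∩C| = 0 (no overlap).
|A∩B∩C| = 0.
|A ∪ B ∪ C| = 76 − 20 + 0 = 56.00.

56.00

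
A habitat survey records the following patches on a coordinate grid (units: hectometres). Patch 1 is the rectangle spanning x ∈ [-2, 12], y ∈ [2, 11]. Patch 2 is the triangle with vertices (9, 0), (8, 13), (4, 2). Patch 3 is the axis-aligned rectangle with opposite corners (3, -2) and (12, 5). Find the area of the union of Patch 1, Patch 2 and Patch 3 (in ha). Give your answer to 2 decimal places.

162.88

By inclusion–exclusion:
Individual areas: |Patch 1| = 126, |Patch 2| = 31.5, |Patch 3| = 63.
|Patch 1∩Patch 2| = 25.7727.
|Patch 1∩Patch 3|: x∈[3,12], y∈[2,5] → 9·3 = 27.
|Patch 2∩Patch 3| = 17.4021.
|Patch 1∩Patch 2∩Patch 3| = 12.5559.
|Patch 1 ∪ Patch 2 ∪ Patch 3| = 220.5 − 70.1748 + 12.5559 = 162.88.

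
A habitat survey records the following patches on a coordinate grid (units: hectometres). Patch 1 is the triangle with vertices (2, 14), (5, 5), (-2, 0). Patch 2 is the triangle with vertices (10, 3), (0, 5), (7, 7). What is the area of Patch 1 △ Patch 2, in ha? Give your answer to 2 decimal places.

45.57

|Patch 1| = 39, |Patch 2| = 17, |Patch 1∩Patch 2| = 5.214.
|Patch 1 △ Patch 2| = |Patch 1| + |Patch 2| − 2·|Patch 1∩Patch 2| = 39 + 17 − 10.428 = 45.57.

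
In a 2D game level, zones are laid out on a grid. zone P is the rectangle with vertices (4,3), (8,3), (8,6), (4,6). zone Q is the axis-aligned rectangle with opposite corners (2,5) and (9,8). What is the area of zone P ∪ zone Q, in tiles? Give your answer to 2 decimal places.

By inclusion–exclusion:
Individual areas: |zone P| = 12, |zone Q| = 21.
|zone P∩zone Q|: x∈[4,8], y∈[5,6] → 4·1 = 4.
|zone P ∪ zone Q| = 33 − 4 = 29.00.

29.00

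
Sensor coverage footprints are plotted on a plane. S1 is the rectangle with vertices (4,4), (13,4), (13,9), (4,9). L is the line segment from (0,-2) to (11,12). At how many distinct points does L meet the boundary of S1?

The segment meets the boundary at (8.643,9), (4.714,4).

2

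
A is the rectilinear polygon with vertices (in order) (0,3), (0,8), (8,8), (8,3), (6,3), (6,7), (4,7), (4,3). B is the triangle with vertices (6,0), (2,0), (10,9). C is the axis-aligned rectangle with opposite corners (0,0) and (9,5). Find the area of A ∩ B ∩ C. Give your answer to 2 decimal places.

3.39

The intersection is the polygon with vertices (7.333,3), (6,3), (6,4.5), (6.444,5), (8,5), (8,4.5).
By the shoelace formula its area is 3.39.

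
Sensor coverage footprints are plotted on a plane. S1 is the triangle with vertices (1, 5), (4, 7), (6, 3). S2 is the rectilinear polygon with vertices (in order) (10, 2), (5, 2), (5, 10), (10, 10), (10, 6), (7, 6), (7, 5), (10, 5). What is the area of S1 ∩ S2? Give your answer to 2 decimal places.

The intersection is the polygon with vertices (6,3), (5,3.4), (5,5).
By the shoelace formula its area is 0.80.

0.80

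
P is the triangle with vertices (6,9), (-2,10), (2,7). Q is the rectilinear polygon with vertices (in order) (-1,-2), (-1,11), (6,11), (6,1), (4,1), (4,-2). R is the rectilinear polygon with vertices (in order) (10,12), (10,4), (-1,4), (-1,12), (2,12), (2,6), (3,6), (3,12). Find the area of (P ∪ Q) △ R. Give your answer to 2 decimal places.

|P ∪ Q| = 85.3125.
|(P ∪ Q) ∩ R| = 44.
|(P ∪ Q) △ R| = 85.3125 + 82 − 88 = 79.31.

79.31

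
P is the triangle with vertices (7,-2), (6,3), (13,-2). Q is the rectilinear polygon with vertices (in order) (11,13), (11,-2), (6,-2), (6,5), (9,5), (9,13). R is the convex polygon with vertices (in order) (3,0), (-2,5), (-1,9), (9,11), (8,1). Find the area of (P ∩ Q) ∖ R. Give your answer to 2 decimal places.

|P ∩ Q| = 13.5714.
|(P ∩ Q) ∩ R| = 2.4328.
|(P ∩ Q) ∖ R| = 13.5714 − 2.4328 = 11.14.

11.14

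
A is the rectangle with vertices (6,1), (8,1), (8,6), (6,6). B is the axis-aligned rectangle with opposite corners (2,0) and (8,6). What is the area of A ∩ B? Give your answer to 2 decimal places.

10.00

|A∩B|: x∈[6,8], y∈[1,6] → 2·5 = 10.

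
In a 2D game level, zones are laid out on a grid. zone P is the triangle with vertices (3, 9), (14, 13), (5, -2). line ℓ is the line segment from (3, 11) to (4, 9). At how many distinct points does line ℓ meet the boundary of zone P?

1

The segment meets the boundary at (3.846,9.308).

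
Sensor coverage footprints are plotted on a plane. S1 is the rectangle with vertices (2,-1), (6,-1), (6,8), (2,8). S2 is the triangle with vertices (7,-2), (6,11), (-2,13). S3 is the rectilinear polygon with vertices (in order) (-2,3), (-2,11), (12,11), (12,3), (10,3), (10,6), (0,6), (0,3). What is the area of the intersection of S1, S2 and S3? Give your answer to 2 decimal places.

7.97

The intersection is the polygon with vertices (6,8), (6,6), (2.2,6), (2,6.333), (2,8).
By the shoelace formula its area is 7.97.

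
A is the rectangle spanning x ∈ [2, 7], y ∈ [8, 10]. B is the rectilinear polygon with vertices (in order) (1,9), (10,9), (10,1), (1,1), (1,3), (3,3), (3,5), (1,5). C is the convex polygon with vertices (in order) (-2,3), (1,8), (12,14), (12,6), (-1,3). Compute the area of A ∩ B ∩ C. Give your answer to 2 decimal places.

4.81

The intersection is the polygon with vertices (2,8), (2,8.546), (2.833,9), (7,9), (7,8).
By the shoelace formula its area is 4.81.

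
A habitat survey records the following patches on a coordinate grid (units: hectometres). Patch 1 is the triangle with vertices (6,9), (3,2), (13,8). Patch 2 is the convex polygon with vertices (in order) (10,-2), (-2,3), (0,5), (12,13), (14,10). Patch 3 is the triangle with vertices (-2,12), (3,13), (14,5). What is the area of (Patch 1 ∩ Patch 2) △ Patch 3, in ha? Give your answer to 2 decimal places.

|Patch 1 ∩ Patch 2| = 26.
|(Patch 1 ∩ Patch 2) ∩ Patch 3| = 5.126.
|(Patch 1 ∩ Patch 2) △ Patch 3| = 26 + 25.5 − 10.2519 = 41.25.

41.25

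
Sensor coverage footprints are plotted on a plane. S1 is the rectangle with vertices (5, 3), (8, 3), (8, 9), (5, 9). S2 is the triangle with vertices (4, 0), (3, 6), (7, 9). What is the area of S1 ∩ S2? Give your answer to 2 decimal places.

The intersection is the polygon with vertices (5,7.5), (7,9), (5,3).
By the shoelace formula its area is 4.50.

4.50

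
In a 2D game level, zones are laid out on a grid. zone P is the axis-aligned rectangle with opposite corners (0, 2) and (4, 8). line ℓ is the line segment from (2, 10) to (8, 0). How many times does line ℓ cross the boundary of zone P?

The segment meets the boundary at (4,6.667), (3.2,8).

2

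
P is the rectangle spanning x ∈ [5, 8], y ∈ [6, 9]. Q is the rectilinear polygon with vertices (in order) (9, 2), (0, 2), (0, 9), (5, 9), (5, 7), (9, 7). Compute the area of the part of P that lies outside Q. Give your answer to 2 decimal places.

6.00

|P| = 9, |P∩Q| = 3.
|P ∖ Q| = |P| − |P∩Q| = 9 − 3 = 6.00.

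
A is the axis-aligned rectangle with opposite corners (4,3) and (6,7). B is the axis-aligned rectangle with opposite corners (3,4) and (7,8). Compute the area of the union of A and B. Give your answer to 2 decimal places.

18.00

By inclusion–exclusion:
Individual areas: |A| = 8, |B| = 16.
|A∩B|: x∈[4,6], y∈[4,7] → 2·3 = 6.
|A ∪ B| = 24 − 6 = 18.00.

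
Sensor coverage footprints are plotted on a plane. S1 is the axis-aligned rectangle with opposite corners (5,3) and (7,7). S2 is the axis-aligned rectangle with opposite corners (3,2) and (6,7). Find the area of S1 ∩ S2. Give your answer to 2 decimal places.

4.00

|S1∩S2|: x∈[5,6], y∈[3,7] → 1·4 = 4.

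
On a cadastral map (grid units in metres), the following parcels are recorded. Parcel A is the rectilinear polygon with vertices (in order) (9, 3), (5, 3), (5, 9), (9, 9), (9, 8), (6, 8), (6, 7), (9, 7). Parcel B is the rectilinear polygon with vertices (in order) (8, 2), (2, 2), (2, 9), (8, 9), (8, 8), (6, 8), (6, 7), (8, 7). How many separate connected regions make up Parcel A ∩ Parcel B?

1

Parcel A ∩ Parcel B is a single connected region.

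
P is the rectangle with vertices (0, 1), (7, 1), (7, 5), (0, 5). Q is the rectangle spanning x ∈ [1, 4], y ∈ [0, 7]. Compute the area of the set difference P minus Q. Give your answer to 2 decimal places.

|P∩Q|: x∈[1,4], y∈[1,5] → 3·4 = 12.
|P| = 28.
|P ∖ Q| = |P| − |P∩Q| = 28 − 12 = 16.00.

16.00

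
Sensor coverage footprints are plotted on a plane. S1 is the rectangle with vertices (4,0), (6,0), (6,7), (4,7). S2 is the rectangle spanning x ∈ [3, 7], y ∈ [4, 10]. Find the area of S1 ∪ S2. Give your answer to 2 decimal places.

32.00

By inclusion–exclusion:
Individual areas: |S1| = 14, |S2| = 24.
|S1∩S2|: x∈[4,6], y∈[4,7] → 2·3 = 6.
|S1 ∪ S2| = 38 − 6 = 32.00.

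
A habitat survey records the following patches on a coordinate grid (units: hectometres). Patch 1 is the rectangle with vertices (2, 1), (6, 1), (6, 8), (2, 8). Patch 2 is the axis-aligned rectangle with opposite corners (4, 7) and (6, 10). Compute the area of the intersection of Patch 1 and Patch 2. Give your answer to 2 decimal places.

2.00

|Patch 1∩Patch 2|: x∈[4,6], y∈[7,8] → 2·1 = 2.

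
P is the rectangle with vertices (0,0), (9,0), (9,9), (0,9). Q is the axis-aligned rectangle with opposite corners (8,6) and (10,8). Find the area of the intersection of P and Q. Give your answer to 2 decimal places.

|P∩Q|: x∈[8,9], y∈[6,8] → 1·2 = 2.

2.00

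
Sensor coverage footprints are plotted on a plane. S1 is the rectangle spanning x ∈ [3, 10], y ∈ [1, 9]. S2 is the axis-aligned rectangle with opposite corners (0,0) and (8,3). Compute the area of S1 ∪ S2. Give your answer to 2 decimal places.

By inclusion–exclusion:
Individual areas: |S1| = 56, |S2| = 24.
|S1∩S2|: x∈[3,8], y∈[1,3] → 5·2 = 10.
|S1 ∪ S2| = 80 − 10 = 70.00.

70.00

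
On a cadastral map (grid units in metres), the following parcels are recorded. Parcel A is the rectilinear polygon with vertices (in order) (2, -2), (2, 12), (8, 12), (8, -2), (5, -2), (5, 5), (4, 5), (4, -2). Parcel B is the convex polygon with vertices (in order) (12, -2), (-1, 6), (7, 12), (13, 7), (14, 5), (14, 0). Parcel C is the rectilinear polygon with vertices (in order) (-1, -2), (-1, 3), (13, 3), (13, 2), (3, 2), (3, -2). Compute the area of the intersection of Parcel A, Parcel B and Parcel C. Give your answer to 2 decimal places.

2.93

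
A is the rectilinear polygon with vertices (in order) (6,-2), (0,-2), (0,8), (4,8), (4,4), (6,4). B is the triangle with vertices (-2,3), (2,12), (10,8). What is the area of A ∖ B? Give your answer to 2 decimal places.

|A| = 52, |A∩B| = 13.2778.
|A ∖ B| = |A| − |A∩B| = 52 − 13.2778 = 38.72.

38.72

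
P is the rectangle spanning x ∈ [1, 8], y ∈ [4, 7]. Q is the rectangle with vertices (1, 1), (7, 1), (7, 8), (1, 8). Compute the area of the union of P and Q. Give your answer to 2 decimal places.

By inclusion–exclusion:
Individual areas: |P| = 21, |Q| = 42.
|P∩Q|: x∈[1,7], y∈[4,7] → 6·3 = 18.
|P ∪ Q| = 63 − 18 = 45.00.

45.00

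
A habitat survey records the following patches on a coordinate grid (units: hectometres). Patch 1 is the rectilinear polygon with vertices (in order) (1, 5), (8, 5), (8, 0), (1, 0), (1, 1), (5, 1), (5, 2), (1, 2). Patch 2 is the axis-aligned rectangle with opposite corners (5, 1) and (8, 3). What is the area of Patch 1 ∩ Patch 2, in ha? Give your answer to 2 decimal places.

6.00

The intersection is the polygon with vertices (8,1), (5,1), (5,2), (5,3), (8,3).
By the shoelace formula its area is 6.00.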